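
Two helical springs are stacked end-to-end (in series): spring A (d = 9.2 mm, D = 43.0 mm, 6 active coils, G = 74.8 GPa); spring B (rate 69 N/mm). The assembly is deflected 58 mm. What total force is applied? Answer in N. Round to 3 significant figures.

2680 N

k_A = Gd⁴/(8D³N_a) = (74.8×10³)(9.2⁴)/(8·43.0³·6) = 140.41 N/mm
Series: 1/k_eq = 1/140.41 + 1/69 = 0.021615; k_eq = 46.265 N/mm
F = k_eq·δ = 46.265·58 = 2683.4 N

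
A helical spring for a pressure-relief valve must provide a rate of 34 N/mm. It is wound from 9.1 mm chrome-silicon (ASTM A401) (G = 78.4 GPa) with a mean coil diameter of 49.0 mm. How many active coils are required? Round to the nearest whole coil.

N_a = Gd⁴/(8D³k) = (78.4×10³ × 9.1⁴)/(8 × 49.0³ × 34)
    = 5.37628e+08 / 3.20005e+07 = 16.8 → 17 coils

17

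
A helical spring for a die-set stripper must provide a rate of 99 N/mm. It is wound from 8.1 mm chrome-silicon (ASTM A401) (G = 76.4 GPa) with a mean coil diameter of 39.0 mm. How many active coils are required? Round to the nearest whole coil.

7

N_a = Gd⁴/(8D³k) = (76.4×10³ × 8.1⁴)/(8 × 39.0³ × 99)
    = 3.28877e+08 / 4.69806e+07 = 7 → 7 coils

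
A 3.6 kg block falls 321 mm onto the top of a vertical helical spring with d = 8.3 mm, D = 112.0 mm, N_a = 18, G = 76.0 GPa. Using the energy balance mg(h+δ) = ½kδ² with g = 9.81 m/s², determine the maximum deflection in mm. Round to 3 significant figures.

k = Gd⁴/(8D³N_a) = (76.0×10³)(8.3⁴)/(8·112.0³·18) = 1.7828 N/mm
W = mg = 3.6 × 9.81 = 35.316 N
½kδ² − Wδ − Wh = 0 → δ = (W + √(W² + 2kWh))/k
δ = (35.316 + √(1247.2 + 40421.8))/1.7828 = (35.316 + 204.13)/1.7828 = 134.31 mm

134 mm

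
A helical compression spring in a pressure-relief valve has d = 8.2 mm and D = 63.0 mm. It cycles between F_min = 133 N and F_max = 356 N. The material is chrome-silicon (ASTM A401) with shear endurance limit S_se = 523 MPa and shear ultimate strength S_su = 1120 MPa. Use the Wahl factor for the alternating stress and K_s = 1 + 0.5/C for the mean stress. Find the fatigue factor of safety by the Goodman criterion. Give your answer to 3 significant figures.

7.06

C = D/d = 63.0/8.2 = 7.6829; K_W = (4C−1)/(4C−4)+0.615/C = 1.1923; K_s = 1+0.5/C = 1.0651
F_a = (F_max−F_min)/2 = 111.5 N; F_m = (F_max+F_min)/2 = 244.5 N
τ_a = K_W·8F_aD/(πd³) = 1.1923 × 32.442 = 38.68 MPa
τ_m = K_s·8F_mD/(πd³) = 1.0651 × 71.141 = 75.77 MPa
Goodman: 1/n_f = τ_a/S_se + τ_m/S_su = 38.68/523 + 75.77/1120 = 0.07396 + 0.06765 = 0.14161
n_f = 1/0.14161 = 7.062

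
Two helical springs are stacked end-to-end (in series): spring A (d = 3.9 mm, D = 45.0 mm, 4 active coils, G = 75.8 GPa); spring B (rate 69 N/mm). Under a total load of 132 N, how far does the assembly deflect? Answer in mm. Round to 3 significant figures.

23.9 mm

k_A = Gd⁴/(8D³N_a) = (75.8×10³)(3.9⁴)/(8·45.0³·4) = 6.0137 N/mm
Series: 1/k_eq = 1/6.0137 + 1/69 = 0.18078; k_eq = 5.5316 N/mm
δ = F/k_eq = 132/5.5316 = 23.863 mm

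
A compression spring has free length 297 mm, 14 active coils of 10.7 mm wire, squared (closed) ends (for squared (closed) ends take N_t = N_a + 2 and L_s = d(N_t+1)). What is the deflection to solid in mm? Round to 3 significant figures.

115 mm

N_t = 16; L_s = 10.7·17 = 181.9 mm
δ_solid = L₀ − L_s = 297 − 181.9 = 115.1 mm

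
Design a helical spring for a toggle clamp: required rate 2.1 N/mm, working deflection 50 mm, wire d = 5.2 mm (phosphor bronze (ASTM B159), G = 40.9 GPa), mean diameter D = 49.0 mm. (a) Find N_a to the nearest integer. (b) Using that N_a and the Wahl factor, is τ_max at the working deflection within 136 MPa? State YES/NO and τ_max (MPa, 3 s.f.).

N_a = Gd⁴/(8D³k) = (40.9×10³)(5.2⁴)/(8·49.0³·2.1) = 15.13 → N_a = 15
Actual rate k = Gd⁴/(8D³·15) = 2.1182 N/mm
Working load F = kδ = 2.1182·50 = 105.91 N
C = 49.0/5.2 = 9.4231; K_W = (4C−1)/(4C−4)+0.615/C = 1.1543
τ_max = K_W·8FD/(πd³) = 1.1543·93.986 = 108.49 MPa
τ_max ≤ 136 MPa → acceptable

(a) 15 coils; (b) YES, τ_max = 108 MPa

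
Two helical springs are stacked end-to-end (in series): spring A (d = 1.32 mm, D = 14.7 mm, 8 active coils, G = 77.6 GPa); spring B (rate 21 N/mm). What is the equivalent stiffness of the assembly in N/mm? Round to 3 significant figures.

1.10 N/mm

k_A = Gd⁴/(8D³N_a) = (77.6×10³)(1.32⁴)/(8·14.7³·8) = 1.1588 N/mm
Series: 1/k_eq = 1/1.1588 + 1/21 = 0.91055; k_eq = 1.0982 N/mm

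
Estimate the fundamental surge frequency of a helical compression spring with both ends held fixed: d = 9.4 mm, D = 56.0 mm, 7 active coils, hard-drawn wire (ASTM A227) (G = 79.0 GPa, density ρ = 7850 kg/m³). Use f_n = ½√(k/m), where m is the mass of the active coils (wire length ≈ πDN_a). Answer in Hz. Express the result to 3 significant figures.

k = Gd⁴/(8D³N_a) = (79.0×10³)(9.4⁴)/(8·56.0³·7) = 62.717 N/mm = 62717 N/m
Wire length L = πDN_a = π·56.0·7 = 1231.5 mm
m = ρ·(πd²/4)·L = 7850 × 69.398×10⁻⁶ m² × 1.2315 m = 0.67089 kg
f_n = ½√(k/m) = 0.5·√(62717/0.67089) = 0.5·√(93484) = 152.88 Hz

153 Hz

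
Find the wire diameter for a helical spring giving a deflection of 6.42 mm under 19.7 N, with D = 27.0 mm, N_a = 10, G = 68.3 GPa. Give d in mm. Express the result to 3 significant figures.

2.90 mm

Required rate k = F/δ = 19.7/6.42 = 3.0685 N/mm
d = (8D³N_a·k / G)^(1/4) = (8·27.0³·10·3.0685 / (68.3×10³))^0.25
  = (70.744)^0.25 = 2.9002 mm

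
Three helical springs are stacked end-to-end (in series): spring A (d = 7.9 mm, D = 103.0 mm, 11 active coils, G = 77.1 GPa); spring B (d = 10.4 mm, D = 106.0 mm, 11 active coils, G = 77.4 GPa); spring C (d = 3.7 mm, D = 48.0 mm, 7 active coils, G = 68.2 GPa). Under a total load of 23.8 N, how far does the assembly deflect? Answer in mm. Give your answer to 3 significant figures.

k_A = Gd⁴/(8D³N_a) = (77.1×10³)(7.9⁴)/(8·103.0³·11) = 3.123 N/mm
k_B = Gd⁴/(8D³N_a) = (77.4×10³)(10.4⁴)/(8·106.0³·11) = 8.6392 N/mm
k_C = Gd⁴/(8D³N_a) = (68.2×10³)(3.7⁴)/(8·48.0³·7) = 2.0639 N/mm
Series: 1/k_eq = 1/3.123 + 1/8.6392 + 1/2.0639 = 0.92049; k_eq = 1.0864 N/mm
δ = F/k_eq = 23.8/1.0864 = 21.908 mm

21.9 mm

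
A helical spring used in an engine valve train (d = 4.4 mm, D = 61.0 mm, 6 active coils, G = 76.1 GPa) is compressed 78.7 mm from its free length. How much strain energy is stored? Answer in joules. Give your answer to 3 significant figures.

k = Gd⁴/(8D³N_a) = (76.1×10³)(4.4⁴)/(8·61.0³·6) = 2.618 N/mm
U = ½kδ² = 0.5 × 2.618 × 78.7² = 8107.4 N·mm = 8.1074 J

8.11 J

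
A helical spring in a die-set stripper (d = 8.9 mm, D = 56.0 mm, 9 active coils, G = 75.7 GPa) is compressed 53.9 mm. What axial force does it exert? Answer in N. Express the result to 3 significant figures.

2020 N

k = Gd⁴/(8D³N_a) = (75.7×10³)(8.9⁴)/(8·56.0³·9) = 37.563 N/mm
F = k·δ = 37.563 × 53.9 = 2024.6 N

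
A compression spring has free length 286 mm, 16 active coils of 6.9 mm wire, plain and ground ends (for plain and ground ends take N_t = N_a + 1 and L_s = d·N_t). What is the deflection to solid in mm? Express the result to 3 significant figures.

N_t = 17; L_s = 6.9·17 = 117.3 mm
δ_solid = L₀ − L_s = 286 − 117.3 = 168.7 mm

169 mm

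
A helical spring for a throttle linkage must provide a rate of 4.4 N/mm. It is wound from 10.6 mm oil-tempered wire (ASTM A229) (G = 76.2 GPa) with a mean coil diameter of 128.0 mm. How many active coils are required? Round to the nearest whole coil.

13

N_a = Gd⁴/(8D³k) = (76.2×10³ × 10.6⁴)/(8 × 128.0³ × 4.4)
    = 9.62007e+08 / 7.38198e+07 = 13.03 → 13 coils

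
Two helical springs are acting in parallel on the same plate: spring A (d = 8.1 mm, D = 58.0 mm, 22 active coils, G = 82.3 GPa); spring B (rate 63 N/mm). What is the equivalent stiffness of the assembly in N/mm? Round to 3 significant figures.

k_A = Gd⁴/(8D³N_a) = (82.3×10³)(8.1⁴)/(8·58.0³·22) = 10.317 N/mm
Parallel: k_eq = 10.317 + 63 = 73.317 N/mm

73.3 N/mm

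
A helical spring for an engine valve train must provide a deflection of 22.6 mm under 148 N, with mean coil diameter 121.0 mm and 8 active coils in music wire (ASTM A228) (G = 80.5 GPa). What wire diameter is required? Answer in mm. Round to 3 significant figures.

Required rate k = F/δ = 148/22.6 = 6.5487 N/mm
d = (8D³N_a·k / G)^(1/4) = (8·121.0³·8·6.5487 / (80.5×10³))^0.25
  = (9223.5)^0.25 = 9.7999 mm

9.80 mm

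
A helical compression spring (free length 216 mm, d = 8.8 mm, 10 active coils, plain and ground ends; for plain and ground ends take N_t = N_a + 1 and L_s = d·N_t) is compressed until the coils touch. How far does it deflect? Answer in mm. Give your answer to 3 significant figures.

119 mm

N_t = 11; L_s = 8.8·11 = 96.8 mm
δ_solid = L₀ − L_s = 216 − 96.8 = 119.2 mm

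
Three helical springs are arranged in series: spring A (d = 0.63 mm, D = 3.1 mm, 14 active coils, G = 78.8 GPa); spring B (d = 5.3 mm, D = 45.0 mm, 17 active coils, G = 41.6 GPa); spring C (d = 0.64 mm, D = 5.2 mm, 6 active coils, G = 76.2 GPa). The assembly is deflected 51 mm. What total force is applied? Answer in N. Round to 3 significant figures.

43.4 N

k_A = Gd⁴/(8D³N_a) = (78.8×10³)(0.63⁴)/(8·3.1³·14) = 3.7204 N/mm
k_B = Gd⁴/(8D³N_a) = (41.6×10³)(5.3⁴)/(8·45.0³·17) = 2.6486 N/mm
k_C = Gd⁴/(8D³N_a) = (76.2×10³)(0.64⁴)/(8·5.2³·6) = 1.8942 N/mm
Series: 1/k_eq = 1/3.7204 + 1/2.6486 + 1/1.8942 = 1.1743; k_eq = 0.85159 N/mm
F = k_eq·δ = 0.85159·51 = 43.431 N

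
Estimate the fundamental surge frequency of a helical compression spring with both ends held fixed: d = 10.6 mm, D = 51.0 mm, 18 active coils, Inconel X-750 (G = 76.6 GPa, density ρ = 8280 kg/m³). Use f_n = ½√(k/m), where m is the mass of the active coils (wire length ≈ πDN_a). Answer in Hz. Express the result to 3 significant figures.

k = Gd⁴/(8D³N_a) = (76.6×10³)(10.6⁴)/(8·51.0³·18) = 50.627 N/mm = 50627 N/m
Wire length L = πDN_a = π·51.0·18 = 2884 mm
m = ρ·(πd²/4)·L = 8280 × 88.247×10⁻⁶ m² × 2.884 m = 2.1073 kg
f_n = ½√(k/m) = 0.5·√(50627/2.1073) = 0.5·√(24025) = 77.499 Hz

77.5 Hz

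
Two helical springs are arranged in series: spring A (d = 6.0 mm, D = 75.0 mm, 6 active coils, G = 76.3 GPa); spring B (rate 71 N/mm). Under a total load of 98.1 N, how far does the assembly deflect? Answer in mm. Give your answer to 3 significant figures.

21.5 mm

k_A = Gd⁴/(8D³N_a) = (76.3×10³)(6.0⁴)/(8·75.0³·6) = 4.8832 N/mm
Series: 1/k_eq = 1/4.8832 + 1/71 = 0.21887; k_eq = 4.569 N/mm
δ = F/k_eq = 98.1/4.569 = 21.471 mm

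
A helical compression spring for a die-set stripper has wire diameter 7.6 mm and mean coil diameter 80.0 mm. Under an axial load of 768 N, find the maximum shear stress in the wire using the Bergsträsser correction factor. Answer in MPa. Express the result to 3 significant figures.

402 MPa

Spring index C = D/d = 80.0/7.6 = 10.5263
K_B = (4C+2)/(4C−3) = 44.105/39.105 = 1.1279
τ₀ = 8FD/(πd³) = 8·768·80.0/(π·7.6³) = 491520/1379.1 = 356.41 MPa
τ_max = K·τ₀ = 1.1279 × 356.41 = 401.98 MPa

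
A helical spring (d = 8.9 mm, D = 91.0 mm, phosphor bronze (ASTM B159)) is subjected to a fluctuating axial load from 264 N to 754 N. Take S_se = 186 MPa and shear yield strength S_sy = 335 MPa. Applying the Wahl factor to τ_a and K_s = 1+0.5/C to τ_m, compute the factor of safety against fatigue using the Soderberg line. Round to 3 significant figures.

C = D/d = 91.0/8.9 = 10.2247; K_W = (4C−1)/(4C−4)+0.615/C = 1.1415; K_s = 1+0.5/C = 1.0489
F_a = (F_max−F_min)/2 = 245 N; F_m = (F_max+F_min)/2 = 509 N
τ_a = K_W·8F_aD/(πd³) = 1.1415 × 80.534 = 91.925 MPa
τ_m = K_s·8F_mD/(πd³) = 1.0489 × 167.31 = 175.49 MPa
Soderberg: 1/n_f = τ_a/S_se + τ_m/S_sy = 91.925/186 + 175.49/335 = 0.49422 + 0.52386 = 1.0181
n_f = 1/1.0181 = 0.9822

0.982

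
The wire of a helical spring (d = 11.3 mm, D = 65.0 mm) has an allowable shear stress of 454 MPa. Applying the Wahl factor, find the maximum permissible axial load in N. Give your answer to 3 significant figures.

C = D/d = 65.0/11.3 = 5.7522
K_W = (4C−1)/(4C−4) + 0.615/C = 22.009/19.009 + 0.1069 = 1.2647
τ_max = K·8FD/(πd³) → F_max = τ_allow·πd³/(8DK)
F_max = 454·π·11.3³/(8·65.0·1.2647) = 2.058e+06/657.66 = 3129.2 N

3130 N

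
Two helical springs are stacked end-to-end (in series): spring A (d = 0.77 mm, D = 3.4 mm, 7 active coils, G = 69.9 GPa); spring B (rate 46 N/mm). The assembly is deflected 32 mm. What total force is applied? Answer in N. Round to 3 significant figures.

k_A = Gd⁴/(8D³N_a) = (69.9×10³)(0.77⁴)/(8·3.4³·7) = 11.164 N/mm
Series: 1/k_eq = 1/11.164 + 1/46 = 0.11131; k_eq = 8.9836 N/mm
F = k_eq·δ = 8.9836·32 = 287.48 N

287 N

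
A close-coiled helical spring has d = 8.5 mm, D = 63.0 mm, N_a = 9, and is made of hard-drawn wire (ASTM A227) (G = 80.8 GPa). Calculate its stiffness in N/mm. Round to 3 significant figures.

k = Gd⁴/(8D³N_a) = (80.8×10³ × 8.5⁴) / (8 × 63.0³ × 9)
  = 4.21781e+08 / 1.80034e+07 = 23.428 N/mm

23.4 N/mm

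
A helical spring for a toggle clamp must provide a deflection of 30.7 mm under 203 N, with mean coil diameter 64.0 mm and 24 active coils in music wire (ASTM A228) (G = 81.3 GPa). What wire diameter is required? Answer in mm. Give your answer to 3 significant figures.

Required rate k = F/δ = 203/30.7 = 6.6124 N/mm
d = (8D³N_a·k / G)^(1/4) = (8·64.0³·24·6.6124 / (81.3×10³))^0.25
  = (4093.6)^0.25 = 7.9988 mm

8.00 mm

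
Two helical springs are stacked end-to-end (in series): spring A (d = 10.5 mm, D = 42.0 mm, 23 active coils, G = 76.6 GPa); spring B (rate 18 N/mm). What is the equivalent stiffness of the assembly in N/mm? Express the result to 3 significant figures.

14.2 N/mm

k_A = Gd⁴/(8D³N_a) = (76.6×10³)(10.5⁴)/(8·42.0³·23) = 68.3 N/mm
Series: 1/k_eq = 1/68.3 + 1/18 = 0.070197; k_eq = 14.246 N/mm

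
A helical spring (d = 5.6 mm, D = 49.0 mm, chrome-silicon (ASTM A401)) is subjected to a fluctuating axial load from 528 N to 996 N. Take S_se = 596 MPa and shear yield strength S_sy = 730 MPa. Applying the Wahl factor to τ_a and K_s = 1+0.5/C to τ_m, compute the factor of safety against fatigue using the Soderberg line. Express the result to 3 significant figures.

0.901

C = D/d = 49.0/5.6 = 8.7500; K_W = (4C−1)/(4C−4)+0.615/C = 1.1671; K_s = 1+0.5/C = 1.0571
F_a = (F_max−F_min)/2 = 234 N; F_m = (F_max+F_min)/2 = 762 N
τ_a = K_W·8F_aD/(πd³) = 1.1671 × 166.26 = 194.04 MPa
τ_m = K_s·8F_mD/(πd³) = 1.0571 × 541.41 = 572.35 MPa
Soderberg: 1/n_f = τ_a/S_se + τ_m/S_sy = 194.04/596 + 572.35/730 = 0.32556 + 0.78404 = 1.1096
n_f = 1/1.1096 = 0.9012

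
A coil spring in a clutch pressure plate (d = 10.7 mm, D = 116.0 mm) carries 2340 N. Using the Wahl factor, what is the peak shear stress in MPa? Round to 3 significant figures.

Spring index C = D/d = 116.0/10.7 = 10.8411
K_W = (4C−1)/(4C−4) + 0.615/C = 42.364/39.364 + 0.0567 = 1.1329
τ₀ = 8FD/(πd³) = 8·2340·116.0/(π·10.7³) = 2.17152e+06/3848.6 = 564.24 MPa
τ_max = K·τ₀ = 1.1329 × 564.24 = 639.25 MPa

639 MPa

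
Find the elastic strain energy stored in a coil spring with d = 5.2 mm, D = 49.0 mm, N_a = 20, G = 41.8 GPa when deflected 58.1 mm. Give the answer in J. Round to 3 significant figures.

2.74 J

k = Gd⁴/(8D³N_a) = (41.8×10³)(5.2⁴)/(8·49.0³·20) = 1.6236 N/mm
U = ½kδ² = 0.5 × 1.6236 × 58.1² = 2740.3 N·mm = 2.7403 J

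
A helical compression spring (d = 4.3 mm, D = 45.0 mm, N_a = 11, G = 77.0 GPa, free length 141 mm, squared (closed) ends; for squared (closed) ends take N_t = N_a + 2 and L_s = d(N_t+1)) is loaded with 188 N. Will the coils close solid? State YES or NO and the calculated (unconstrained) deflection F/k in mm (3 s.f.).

k = Gd⁴/(8D³N_a) = (77.0×10³)(4.3⁴)/(8·45.0³·11) = 3.2828 N/mm
N_t = 13; L_s = 4.3·14 = 60.2 mm; δ_solid = L₀ − L_s = 141 − 60.2 = 80.8 mm
δ = F/k = 188/3.2828 = 57.268 mm
δ < δ_solid → spring does not go solid

NO, δ = 57.3 mm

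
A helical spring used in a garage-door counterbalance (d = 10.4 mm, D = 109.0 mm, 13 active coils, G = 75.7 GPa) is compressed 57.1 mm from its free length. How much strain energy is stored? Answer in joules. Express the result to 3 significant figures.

k = Gd⁴/(8D³N_a) = (75.7×10³)(10.4⁴)/(8·109.0³·13) = 6.5753 N/mm
U = ½kδ² = 0.5 × 6.5753 × 57.1² = 10719 N·mm = 10.719 J

10.7 J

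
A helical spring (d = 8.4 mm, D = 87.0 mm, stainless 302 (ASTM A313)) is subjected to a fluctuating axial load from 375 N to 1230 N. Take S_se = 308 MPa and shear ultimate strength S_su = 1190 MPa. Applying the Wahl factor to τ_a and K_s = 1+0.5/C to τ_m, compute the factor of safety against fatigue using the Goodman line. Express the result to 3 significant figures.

C = D/d = 87.0/8.4 = 10.3571; K_W = (4C−1)/(4C−4)+0.615/C = 1.1395; K_s = 1+0.5/C = 1.0483
F_a = (F_max−F_min)/2 = 427.5 N; F_m = (F_max+F_min)/2 = 802.5 N
τ_a = K_W·8F_aD/(πd³) = 1.1395 × 159.79 = 182.09 MPa
τ_m = K_s·8F_mD/(πd³) = 1.0483 × 299.96 = 314.44 MPa
Goodman: 1/n_f = τ_a/S_se + τ_m/S_su = 182.09/308 + 314.44/1190 = 0.59120 + 0.26424 = 0.85544
n_f = 1/0.85544 = 1.169

1.17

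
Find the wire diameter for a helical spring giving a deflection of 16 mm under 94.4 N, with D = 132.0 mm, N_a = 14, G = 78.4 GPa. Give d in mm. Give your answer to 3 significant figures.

11.8 mm

Required rate k = F/δ = 94.4/16 = 5.9 N/mm
d = (8D³N_a·k / G)^(1/4) = (8·132.0³·14·5.9 / (78.4×10³))^0.25
  = (19385)^0.25 = 11.7996 mm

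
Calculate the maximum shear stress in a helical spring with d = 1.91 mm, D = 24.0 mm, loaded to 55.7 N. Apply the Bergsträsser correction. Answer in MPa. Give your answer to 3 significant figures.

540 MPa

Spring index C = D/d = 24.0/1.91 = 12.5654
K_B = (4C+2)/(4C−3) = 52.262/47.262 = 1.1058
τ₀ = 8FD/(πd³) = 8·55.7·24.0/(π·1.91³) = 10694.4/21.89 = 488.55 MPa
τ_max = K·τ₀ = 1.1058 × 488.55 = 540.23 MPa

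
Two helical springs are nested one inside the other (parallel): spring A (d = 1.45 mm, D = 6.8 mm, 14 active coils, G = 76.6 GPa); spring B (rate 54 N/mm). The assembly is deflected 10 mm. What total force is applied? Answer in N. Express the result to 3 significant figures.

636 N

k_A = Gd⁴/(8D³N_a) = (76.6×10³)(1.45⁴)/(8·6.8³·14) = 9.6151 N/mm
Parallel: k_eq = 9.6151 + 54 = 63.615 N/mm
F = k_eq·δ = 63.615·10 = 636.15 N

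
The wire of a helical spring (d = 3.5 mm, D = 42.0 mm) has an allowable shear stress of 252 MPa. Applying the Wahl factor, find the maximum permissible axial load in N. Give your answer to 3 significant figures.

90.2 N

C = D/d = 42.0/3.5 = 12.0000
K_W = (4C−1)/(4C−4) + 0.615/C = 47.000/44.000 + 0.0512 = 1.1194
τ_max = K·8FD/(πd³) → F_max = τ_allow·πd³/(8DK)
F_max = 252·π·3.5³/(8·42.0·1.1194) = 33943/376.13 = 90.244 N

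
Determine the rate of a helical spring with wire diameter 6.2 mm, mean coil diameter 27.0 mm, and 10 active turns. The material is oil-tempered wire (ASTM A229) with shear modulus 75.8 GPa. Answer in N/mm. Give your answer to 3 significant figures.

k = Gd⁴/(8D³N_a) = (75.8×10³ × 6.2⁴) / (8 × 27.0³ × 10)
  = 1.12005e+08 / 1.57464e+06 = 71.13 N/mm

71.1 N/mm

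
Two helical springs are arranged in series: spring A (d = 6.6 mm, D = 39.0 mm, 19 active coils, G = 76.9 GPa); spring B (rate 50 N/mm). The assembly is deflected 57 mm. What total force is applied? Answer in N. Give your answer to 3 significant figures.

k_A = Gd⁴/(8D³N_a) = (76.9×10³)(6.6⁴)/(8·39.0³·19) = 16.183 N/mm
Series: 1/k_eq = 1/16.183 + 1/50 = 0.081792; k_eq = 12.226 N/mm
F = k_eq·δ = 12.226·57 = 696.89 N

697 N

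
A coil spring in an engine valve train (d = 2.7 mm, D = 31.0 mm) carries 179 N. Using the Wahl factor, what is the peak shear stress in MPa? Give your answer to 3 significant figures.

Spring index C = D/d = 31.0/2.7 = 11.4815
K_W = (4C−1)/(4C−4) + 0.615/C = 44.926/41.926 + 0.0536 = 1.1251
τ₀ = 8FD/(πd³) = 8·179·31.0/(π·2.7³) = 44392/61.836 = 717.9 MPa
τ_max = K·τ₀ = 1.1251 × 717.9 = 807.72 MPa

808 MPa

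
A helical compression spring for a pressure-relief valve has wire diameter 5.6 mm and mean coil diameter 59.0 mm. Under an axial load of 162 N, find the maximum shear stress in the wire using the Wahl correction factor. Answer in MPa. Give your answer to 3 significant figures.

Spring index C = D/d = 59.0/5.6 = 10.5357
K_W = (4C−1)/(4C−4) + 0.615/C = 41.143/38.143 + 0.0584 = 1.1370
τ₀ = 8FD/(πd³) = 8·162·59.0/(π·5.6³) = 76464/551.71 = 138.59 MPa
τ_max = K·τ₀ = 1.1370 × 138.59 = 157.58 MPa

158 MPa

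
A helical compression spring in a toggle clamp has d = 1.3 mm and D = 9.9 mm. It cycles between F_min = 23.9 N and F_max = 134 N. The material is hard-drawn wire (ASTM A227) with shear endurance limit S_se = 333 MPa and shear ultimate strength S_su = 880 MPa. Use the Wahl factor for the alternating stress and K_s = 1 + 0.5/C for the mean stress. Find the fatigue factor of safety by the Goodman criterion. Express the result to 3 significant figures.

C = D/d = 9.9/1.3 = 7.6154; K_W = (4C−1)/(4C−4)+0.615/C = 1.1941; K_s = 1+0.5/C = 1.0657
F_a = (F_max−F_min)/2 = 55.05 N; F_m = (F_max+F_min)/2 = 78.95 N
τ_a = K_W·8F_aD/(πd³) = 1.1941 × 631.69 = 754.32 MPa
τ_m = K_s·8F_mD/(πd³) = 1.0657 × 905.94 = 965.42 MPa
Goodman: 1/n_f = τ_a/S_se + τ_m/S_su = 754.32/333 + 965.42/880 = 2.26522 + 1.09706 = 3.3623
n_f = 1/3.3623 = 0.2974

0.297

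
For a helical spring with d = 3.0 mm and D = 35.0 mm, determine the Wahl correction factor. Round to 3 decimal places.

C = D/d = 35.0/3.0 = 11.6667
K_W = (4C−1)/(4C−4) + 0.615/C = 45.667/42.667 + 0.0527 = 1.1230

1.123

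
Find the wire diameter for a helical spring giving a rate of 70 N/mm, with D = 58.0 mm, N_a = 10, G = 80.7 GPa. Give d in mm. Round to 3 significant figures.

10.8 mm

d = (8D³N_a·k / G)^(1/4) = (8·58.0³·10·70 / (80.7×10³))^0.25
  = (13539)^0.25 = 10.7870 mm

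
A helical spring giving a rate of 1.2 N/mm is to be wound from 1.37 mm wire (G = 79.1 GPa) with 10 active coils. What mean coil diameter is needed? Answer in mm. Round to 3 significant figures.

14.3 mm

D = (Gd⁴/(8N_a·k))^(1/3) = (79.1×10³·1.37⁴/(8·10·1.2))^(1/3)
  = (2902.6)^(1/3) = 14.2647 mm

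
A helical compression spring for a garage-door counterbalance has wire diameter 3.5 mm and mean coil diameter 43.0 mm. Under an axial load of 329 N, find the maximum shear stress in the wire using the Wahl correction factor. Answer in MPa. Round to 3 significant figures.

938 MPa

Spring index C = D/d = 43.0/3.5 = 12.2857
K_W = (4C−1)/(4C−4) + 0.615/C = 48.143/45.143 + 0.0501 = 1.1165
τ₀ = 8FD/(πd³) = 8·329·43.0/(π·3.5³) = 113176/134.7 = 840.23 MPa
τ_max = K·τ₀ = 1.1165 × 840.23 = 938.13 MPa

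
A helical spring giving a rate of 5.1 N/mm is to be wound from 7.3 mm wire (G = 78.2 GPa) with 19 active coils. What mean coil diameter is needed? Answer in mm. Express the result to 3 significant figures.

D = (Gd⁴/(8N_a·k))^(1/3) = (78.2×10³·7.3⁴/(8·19·5.1))^(1/3)
  = (286473)^(1/3) = 65.9217 mm

65.9 mm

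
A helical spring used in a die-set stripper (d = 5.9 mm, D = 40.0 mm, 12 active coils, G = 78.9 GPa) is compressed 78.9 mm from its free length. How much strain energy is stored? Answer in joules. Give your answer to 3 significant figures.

k = Gd⁴/(8D³N_a) = (78.9×10³)(5.9⁴)/(8·40.0³·12) = 15.561 N/mm
U = ½kδ² = 0.5 × 15.561 × 78.9² = 48435 N·mm = 48.435 J

48.4 J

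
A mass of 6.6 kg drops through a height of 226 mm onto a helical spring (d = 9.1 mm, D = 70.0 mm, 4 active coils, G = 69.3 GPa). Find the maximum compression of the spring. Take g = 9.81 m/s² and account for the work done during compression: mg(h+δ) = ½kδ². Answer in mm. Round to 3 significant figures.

27.5 mm

k = Gd⁴/(8D³N_a) = (69.3×10³)(9.1⁴)/(8·70.0³·4) = 43.297 N/mm
W = mg = 6.6 × 9.81 = 64.746 N
½kδ² − Wδ − Wh = 0 → δ = (W + √(W² + 2kWh))/k
δ = (64.746 + √(4192 + 1.26709e+06))/43.297 = (64.746 + 1127.5)/43.297 = 27.537 mm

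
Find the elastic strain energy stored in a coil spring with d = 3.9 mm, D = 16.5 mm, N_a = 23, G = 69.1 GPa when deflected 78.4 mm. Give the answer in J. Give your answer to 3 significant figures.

k = Gd⁴/(8D³N_a) = (69.1×10³)(3.9⁴)/(8·16.5³·23) = 19.34 N/mm
U = ½kδ² = 0.5 × 19.34 × 78.4² = 59439 N·mm = 59.439 J

59.4 J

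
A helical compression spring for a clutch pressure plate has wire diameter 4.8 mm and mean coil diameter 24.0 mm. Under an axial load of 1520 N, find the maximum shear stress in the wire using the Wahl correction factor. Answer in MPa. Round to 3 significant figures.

1100 MPa

Spring index C = D/d = 24.0/4.8 = 5.0000
K_W = (4C−1)/(4C−4) + 0.615/C = 19.000/16.000 + 0.1230 = 1.3105
τ₀ = 8FD/(πd³) = 8·1520·24.0/(π·4.8³) = 291840/347.44 = 839.98 MPa
τ_max = K·τ₀ = 1.3105 × 839.98 = 1100.8 MPa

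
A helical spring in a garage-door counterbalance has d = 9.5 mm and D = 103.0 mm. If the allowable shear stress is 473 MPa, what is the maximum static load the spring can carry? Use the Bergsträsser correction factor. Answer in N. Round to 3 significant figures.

1380 N

C = D/d = 103.0/9.5 = 10.8421
K_B = (4C+2)/(4C−3) = 45.368/40.368 = 1.1239
τ_max = K·8FD/(πd³) → F_max = τ_allow·πd³/(8DK)
F_max = 473·π·9.5³/(8·103.0·1.1239) = 1.274e+06/926.06 = 1375.8 N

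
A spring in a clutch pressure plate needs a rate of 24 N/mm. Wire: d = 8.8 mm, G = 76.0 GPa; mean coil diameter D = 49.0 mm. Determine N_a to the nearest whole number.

N_a = Gd⁴/(8D³k) = (76.0×10³ × 8.8⁴)/(8 × 49.0³ × 24)
    = 4.55768e+08 / 2.25886e+07 = 20.18 → 20 coils

20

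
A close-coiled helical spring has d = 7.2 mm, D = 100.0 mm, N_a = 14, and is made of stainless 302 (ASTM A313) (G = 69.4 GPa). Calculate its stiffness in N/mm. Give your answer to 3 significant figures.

k = Gd⁴/(8D³N_a) = (69.4×10³ × 7.2⁴) / (8 × 100.0³ × 14)
  = 1.86505e+08 / 1.12e+08 = 1.6652 N/mm

1.67 N/mm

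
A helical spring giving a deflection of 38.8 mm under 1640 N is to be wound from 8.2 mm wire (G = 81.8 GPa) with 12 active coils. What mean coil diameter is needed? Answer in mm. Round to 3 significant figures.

45.0 mm

Required rate k = F/δ = 1640/38.8 = 42.268 N/mm
D = (Gd⁴/(8N_a·k))^(1/3) = (81.8×10³·8.2⁴/(8·12·42.268))^(1/3)
  = (91143.4)^(1/3) = 45.0030 mm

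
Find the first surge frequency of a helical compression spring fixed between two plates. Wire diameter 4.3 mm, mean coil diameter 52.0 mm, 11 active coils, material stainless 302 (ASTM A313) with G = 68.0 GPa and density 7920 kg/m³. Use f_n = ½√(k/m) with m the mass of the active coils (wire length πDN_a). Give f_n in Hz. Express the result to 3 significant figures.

47.7 Hz

k = Gd⁴/(8D³N_a) = (68.0×10³)(4.3⁴)/(8·52.0³·11) = 1.8788 N/mm = 1878.8 N/m
Wire length L = πDN_a = π·52.0·11 = 1797 mm
m = ρ·(πd²/4)·L = 7920 × 14.522×10⁻⁶ m² × 1.797 m = 0.20668 kg
f_n = ½√(k/m) = 0.5·√(1878.8/0.20668) = 0.5·√(9090.6) = 47.672 Hz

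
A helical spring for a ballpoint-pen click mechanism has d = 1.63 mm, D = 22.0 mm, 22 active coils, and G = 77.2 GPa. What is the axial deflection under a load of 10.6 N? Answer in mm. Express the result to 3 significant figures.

k = Gd⁴/(8D³N_a) = (77.2×10³)(1.63⁴)/(8·22.0³·22) = 0.2908 N/mm
δ = F/k = 10.6 / 0.2908 = 36.452 mm

36.5 mm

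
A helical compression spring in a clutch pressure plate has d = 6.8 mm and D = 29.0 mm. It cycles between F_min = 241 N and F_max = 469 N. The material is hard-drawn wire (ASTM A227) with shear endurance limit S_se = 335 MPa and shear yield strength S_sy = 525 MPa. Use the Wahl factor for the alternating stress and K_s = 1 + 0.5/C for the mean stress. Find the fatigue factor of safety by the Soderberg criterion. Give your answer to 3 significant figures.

3.48

C = D/d = 29.0/6.8 = 4.2647; K_W = (4C−1)/(4C−4)+0.615/C = 1.3739; K_s = 1+0.5/C = 1.1172
F_a = (F_max−F_min)/2 = 114 N; F_m = (F_max+F_min)/2 = 355 N
τ_a = K_W·8F_aD/(πd³) = 1.3739 × 26.774 = 36.786 MPa
τ_m = K_s·8F_mD/(πd³) = 1.1172 × 83.376 = 93.151 MPa
Soderberg: 1/n_f = τ_a/S_se + τ_m/S_sy = 36.786/335 + 93.151/525 = 0.10981 + 0.17743 = 0.28724
n_f = 1/0.28724 = 3.481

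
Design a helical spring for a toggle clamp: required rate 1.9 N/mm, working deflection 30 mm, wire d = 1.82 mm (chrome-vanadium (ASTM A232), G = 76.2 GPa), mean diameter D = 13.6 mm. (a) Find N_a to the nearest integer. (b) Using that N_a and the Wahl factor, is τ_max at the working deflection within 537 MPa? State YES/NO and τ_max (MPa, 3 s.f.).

N_a = Gd⁴/(8D³k) = (76.2×10³)(1.82⁴)/(8·13.6³·1.9) = 21.87 → N_a = 22
Actual rate k = Gd⁴/(8D³·22) = 1.8885 N/mm
Working load F = kδ = 1.8885·30 = 56.654 N
C = 13.6/1.82 = 7.4725; K_W = (4C−1)/(4C−4)+0.615/C = 1.1982
τ_max = K_W·8FD/(πd³) = 1.1982·325.46 = 389.96 MPa
τ_max ≤ 537 MPa → acceptable

(a) 22 coils; (b) YES, τ_max = 390 MPa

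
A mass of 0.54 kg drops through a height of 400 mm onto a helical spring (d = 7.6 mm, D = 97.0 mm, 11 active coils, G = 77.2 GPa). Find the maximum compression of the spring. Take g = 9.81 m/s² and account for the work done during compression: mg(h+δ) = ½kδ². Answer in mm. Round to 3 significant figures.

38.0 mm

k = Gd⁴/(8D³N_a) = (77.2×10³)(7.6⁴)/(8·97.0³·11) = 3.2068 N/mm
W = mg = 0.54 × 9.81 = 5.2974 N
½kδ² − Wδ − Wh = 0 → δ = (W + √(W² + 2kWh))/k
δ = (5.2974 + √(28.062 + 13590.2))/3.2068 = (5.2974 + 116.7)/3.2068 = 38.042 mm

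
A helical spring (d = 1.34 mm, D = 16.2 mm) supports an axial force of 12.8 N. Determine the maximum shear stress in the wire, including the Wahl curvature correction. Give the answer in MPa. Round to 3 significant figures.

245 MPa

Spring index C = D/d = 16.2/1.34 = 12.0896
K_W = (4C−1)/(4C−4) + 0.615/C = 47.358/44.358 + 0.0509 = 1.1185
τ₀ = 8FD/(πd³) = 8·12.8·16.2/(π·1.34³) = 1658.88/7.559 = 219.46 MPa
τ_max = K·τ₀ = 1.1185 × 219.46 = 245.46 MPa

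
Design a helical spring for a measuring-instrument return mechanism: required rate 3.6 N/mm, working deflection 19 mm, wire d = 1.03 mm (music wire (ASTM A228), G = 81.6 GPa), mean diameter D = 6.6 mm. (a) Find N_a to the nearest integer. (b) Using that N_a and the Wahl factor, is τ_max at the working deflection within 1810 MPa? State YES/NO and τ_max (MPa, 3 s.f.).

(a) 11 coils; (b) YES, τ_max = 1310 MPa

N_a = Gd⁴/(8D³k) = (81.6×10³)(1.03⁴)/(8·6.6³·3.6) = 11.09 → N_a = 11
Actual rate k = Gd⁴/(8D³·11) = 3.6302 N/mm
Working load F = kδ = 3.6302·19 = 68.973 N
C = 6.6/1.03 = 6.4078; K_W = (4C−1)/(4C−4)+0.615/C = 1.2347
τ_max = K_W·8FD/(πd³) = 1.2347·1060.8 = 1309.8 MPa
τ_max ≤ 1810 MPa → acceptable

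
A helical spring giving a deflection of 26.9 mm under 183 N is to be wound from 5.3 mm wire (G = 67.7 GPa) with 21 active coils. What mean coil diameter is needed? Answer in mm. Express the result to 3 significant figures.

36.0 mm

Required rate k = F/δ = 183/26.9 = 6.803 N/mm
D = (Gd⁴/(8N_a·k))^(1/3) = (67.7×10³·5.3⁴/(8·21·6.803))^(1/3)
  = (46739.5)^(1/3) = 36.0215 mm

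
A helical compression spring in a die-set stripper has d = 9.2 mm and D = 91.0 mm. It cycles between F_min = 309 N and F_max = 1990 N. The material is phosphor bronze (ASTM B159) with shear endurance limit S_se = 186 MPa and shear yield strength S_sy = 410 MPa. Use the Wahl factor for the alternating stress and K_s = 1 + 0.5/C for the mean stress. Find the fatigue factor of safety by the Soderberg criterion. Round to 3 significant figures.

0.414

C = D/d = 91.0/9.2 = 9.8913; K_W = (4C−1)/(4C−4)+0.615/C = 1.1465; K_s = 1+0.5/C = 1.0505
F_a = (F_max−F_min)/2 = 840.5 N; F_m = (F_max+F_min)/2 = 1149.5 N
τ_a = K_W·8F_aD/(πd³) = 1.1465 × 250.12 = 286.77 MPa
τ_m = K_s·8F_mD/(πd³) = 1.0505 × 342.08 = 359.37 MPa
Soderberg: 1/n_f = τ_a/S_se + τ_m/S_sy = 286.77/186 + 359.37/410 = 1.54180 + 0.87652 = 2.4183
n_f = 1/2.4183 = 0.4135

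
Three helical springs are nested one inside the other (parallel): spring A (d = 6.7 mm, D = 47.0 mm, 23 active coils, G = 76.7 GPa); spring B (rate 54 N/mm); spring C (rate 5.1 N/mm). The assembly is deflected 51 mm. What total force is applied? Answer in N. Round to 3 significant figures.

k_A = Gd⁴/(8D³N_a) = (76.7×10³)(6.7⁴)/(8·47.0³·23) = 8.0906 N/mm
Parallel: k_eq = 8.0906 + 54 + 5.1 = 67.191 N/mm
F = k_eq·δ = 67.191·51 = 3426.7 N

3430 N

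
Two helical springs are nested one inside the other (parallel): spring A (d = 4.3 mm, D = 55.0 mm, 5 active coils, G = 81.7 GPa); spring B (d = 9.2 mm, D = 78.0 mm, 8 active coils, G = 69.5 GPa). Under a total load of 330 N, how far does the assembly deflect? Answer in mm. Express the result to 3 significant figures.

16.0 mm

k_A = Gd⁴/(8D³N_a) = (81.7×10³)(4.3⁴)/(8·55.0³·5) = 4.1971 N/mm
k_B = Gd⁴/(8D³N_a) = (69.5×10³)(9.2⁴)/(8·78.0³·8) = 16.394 N/mm
Parallel: k_eq = 4.1971 + 16.394 = 20.591 N/mm
δ = F/k_eq = 330/20.591 = 16.027 mm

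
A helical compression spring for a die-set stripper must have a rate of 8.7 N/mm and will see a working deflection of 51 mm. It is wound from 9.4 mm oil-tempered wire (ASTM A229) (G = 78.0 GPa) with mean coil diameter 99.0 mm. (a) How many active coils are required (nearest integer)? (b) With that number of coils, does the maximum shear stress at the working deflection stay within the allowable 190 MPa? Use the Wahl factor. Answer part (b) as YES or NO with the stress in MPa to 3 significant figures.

N_a = Gd⁴/(8D³k) = (78.0×10³)(9.4⁴)/(8·99.0³·8.7) = 9.018 → N_a = 9
Actual rate k = Gd⁴/(8D³·9) = 8.717 N/mm
Working load F = kδ = 8.717·51 = 444.57 N
C = 99.0/9.4 = 10.5319; K_W = (4C−1)/(4C−4)+0.615/C = 1.1371
τ_max = K_W·8FD/(πd³) = 1.1371·134.94 = 153.43 MPa
τ_max ≤ 190 MPa → acceptable

(a) 9 coils; (b) YES, τ_max = 153 MPa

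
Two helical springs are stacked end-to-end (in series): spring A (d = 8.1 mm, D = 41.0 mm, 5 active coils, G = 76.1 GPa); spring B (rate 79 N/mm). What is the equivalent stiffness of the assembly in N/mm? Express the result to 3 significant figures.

47.5 N/mm

k_A = Gd⁴/(8D³N_a) = (76.1×10³)(8.1⁴)/(8·41.0³·5) = 118.83 N/mm
Series: 1/k_eq = 1/118.83 + 1/79 = 0.021074; k_eq = 47.452 N/mm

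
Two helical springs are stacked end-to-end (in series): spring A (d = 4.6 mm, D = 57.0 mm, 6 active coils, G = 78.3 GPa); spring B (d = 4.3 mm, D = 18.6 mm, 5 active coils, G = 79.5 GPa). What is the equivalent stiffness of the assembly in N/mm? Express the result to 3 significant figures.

3.80 N/mm

k_A = Gd⁴/(8D³N_a) = (78.3×10³)(4.6⁴)/(8·57.0³·6) = 3.9439 N/mm
k_B = Gd⁴/(8D³N_a) = (79.5×10³)(4.3⁴)/(8·18.6³·5) = 105.59 N/mm
Series: 1/k_eq = 1/3.9439 + 1/105.59 = 0.26303; k_eq = 3.8019 N/mm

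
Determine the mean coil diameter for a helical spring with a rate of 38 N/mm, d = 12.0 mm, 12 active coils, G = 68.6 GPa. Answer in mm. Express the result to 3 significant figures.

D = (Gd⁴/(8N_a·k))^(1/3) = (68.6×10³·12.0⁴/(8·12·38))^(1/3)
  = (389937)^(1/3) = 73.0575 mm

73.1 mm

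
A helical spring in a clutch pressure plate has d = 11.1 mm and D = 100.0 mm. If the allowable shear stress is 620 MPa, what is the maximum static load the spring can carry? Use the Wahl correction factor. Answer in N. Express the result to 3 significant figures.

2870 N

C = D/d = 100.0/11.1 = 9.0090
K_W = (4C−1)/(4C−4) + 0.615/C = 35.036/32.036 + 0.0683 = 1.1619
τ_max = K·8FD/(πd³) → F_max = τ_allow·πd³/(8DK)
F_max = 620·π·11.1³/(8·100.0·1.1619) = 2.6639e+06/929.53 = 2865.8 N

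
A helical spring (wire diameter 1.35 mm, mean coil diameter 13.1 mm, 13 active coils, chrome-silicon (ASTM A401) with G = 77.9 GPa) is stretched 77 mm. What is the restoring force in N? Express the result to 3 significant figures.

k = Gd⁴/(8D³N_a) = (77.9×10³)(1.35⁴)/(8·13.1³·13) = 1.1067 N/mm
F = k·δ = 1.1067 × 77 = 85.215 N

85.2 N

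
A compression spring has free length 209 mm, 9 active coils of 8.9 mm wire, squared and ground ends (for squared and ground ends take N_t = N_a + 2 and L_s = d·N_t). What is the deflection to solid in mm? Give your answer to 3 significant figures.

111 mm

N_t = 11; L_s = 8.9·11 = 97.9 mm
δ_solid = L₀ − L_s = 209 − 97.9 = 111.1 mm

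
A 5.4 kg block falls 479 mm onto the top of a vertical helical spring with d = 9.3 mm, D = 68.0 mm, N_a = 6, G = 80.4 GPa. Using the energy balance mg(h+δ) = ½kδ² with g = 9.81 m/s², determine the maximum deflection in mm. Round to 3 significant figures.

k = Gd⁴/(8D³N_a) = (80.4×10³)(9.3⁴)/(8·68.0³·6) = 39.849 N/mm
W = mg = 5.4 × 9.81 = 52.974 N
½kδ² − Wδ − Wh = 0 → δ = (W + √(W² + 2kWh))/k
δ = (52.974 + √(2806.2 + 2.02231e+06))/39.849 = (52.974 + 1423.1)/39.849 = 37.041 mm

37.0 mm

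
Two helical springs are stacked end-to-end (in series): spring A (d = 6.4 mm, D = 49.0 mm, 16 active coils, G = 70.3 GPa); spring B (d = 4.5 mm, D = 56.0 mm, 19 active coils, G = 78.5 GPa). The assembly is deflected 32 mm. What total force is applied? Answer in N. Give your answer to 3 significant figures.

33.4 N

k_A = Gd⁴/(8D³N_a) = (70.3×10³)(6.4⁴)/(8·49.0³·16) = 7.8321 N/mm
k_B = Gd⁴/(8D³N_a) = (78.5×10³)(4.5⁴)/(8·56.0³·19) = 1.2059 N/mm
Series: 1/k_eq = 1/7.8321 + 1/1.2059 = 0.95693; k_eq = 1.045 N/mm
F = k_eq·δ = 1.045·32 = 33.44 N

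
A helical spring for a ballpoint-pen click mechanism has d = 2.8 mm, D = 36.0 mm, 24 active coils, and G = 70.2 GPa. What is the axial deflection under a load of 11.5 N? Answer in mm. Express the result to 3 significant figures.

k = Gd⁴/(8D³N_a) = (70.2×10³)(2.8⁴)/(8·36.0³·24) = 0.48168 N/mm
δ = F/k = 11.5 / 0.48168 = 23.875 mm

23.9 mm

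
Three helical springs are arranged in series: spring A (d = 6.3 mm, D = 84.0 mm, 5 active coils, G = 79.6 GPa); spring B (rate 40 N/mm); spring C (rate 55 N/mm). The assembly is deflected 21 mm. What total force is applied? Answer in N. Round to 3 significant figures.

k_A = Gd⁴/(8D³N_a) = (79.6×10³)(6.3⁴)/(8·84.0³·5) = 5.289 N/mm
Series: 1/k_eq = 1/5.289 + 1/40 + 1/55 = 0.23225; k_eq = 4.3057 N/mm
F = k_eq·δ = 4.3057·21 = 90.419 N

90.4 N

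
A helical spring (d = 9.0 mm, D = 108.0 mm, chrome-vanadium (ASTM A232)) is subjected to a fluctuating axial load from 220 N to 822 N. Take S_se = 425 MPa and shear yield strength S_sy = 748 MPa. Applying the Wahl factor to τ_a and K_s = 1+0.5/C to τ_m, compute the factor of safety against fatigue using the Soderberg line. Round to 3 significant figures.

C = D/d = 108.0/9.0 = 12.0000; K_W = (4C−1)/(4C−4)+0.615/C = 1.1194; K_s = 1+0.5/C = 1.0417
F_a = (F_max−F_min)/2 = 301 N; F_m = (F_max+F_min)/2 = 521 N
τ_a = K_W·8F_aD/(πd³) = 1.1194 × 113.55 = 127.12 MPa
τ_m = K_s·8F_mD/(πd³) = 1.0417 × 196.55 = 204.74 MPa
Soderberg: 1/n_f = τ_a/S_se + τ_m/S_sy = 127.12/425 + 204.74/748 = 0.29910 + 0.27372 = 0.57281
n_f = 1/0.57281 = 1.746

1.75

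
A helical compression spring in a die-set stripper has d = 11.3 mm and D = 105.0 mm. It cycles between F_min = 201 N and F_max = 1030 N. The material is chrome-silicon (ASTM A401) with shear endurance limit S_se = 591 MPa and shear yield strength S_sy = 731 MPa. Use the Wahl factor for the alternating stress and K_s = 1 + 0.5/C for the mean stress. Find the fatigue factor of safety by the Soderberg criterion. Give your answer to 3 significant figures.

3.18

C = D/d = 105.0/11.3 = 9.2920; K_W = (4C−1)/(4C−4)+0.615/C = 1.1566; K_s = 1+0.5/C = 1.0538
F_a = (F_max−F_min)/2 = 414.5 N; F_m = (F_max+F_min)/2 = 615.5 N
τ_a = K_W·8F_aD/(πd³) = 1.1566 × 76.81 = 88.841 MPa
τ_m = K_s·8F_mD/(πd³) = 1.0538 × 114.06 = 120.19 MPa
Soderberg: 1/n_f = τ_a/S_se + τ_m/S_sy = 88.841/591 + 120.19/731 = 0.15032 + 0.16442 = 0.31475
n_f = 1/0.31475 = 3.177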